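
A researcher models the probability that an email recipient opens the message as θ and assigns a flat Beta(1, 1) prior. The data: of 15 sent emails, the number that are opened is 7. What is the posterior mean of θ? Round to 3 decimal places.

Observing 7 successes and 8 failures updates Beta(1, 1) by adding the success and failure counts to the two shape parameters: α = 1+7 = 8, β = 1+8 = 9.
E[θ | data] = 8/(8+9) = 0.471.

Posterior mean ≈ 0.471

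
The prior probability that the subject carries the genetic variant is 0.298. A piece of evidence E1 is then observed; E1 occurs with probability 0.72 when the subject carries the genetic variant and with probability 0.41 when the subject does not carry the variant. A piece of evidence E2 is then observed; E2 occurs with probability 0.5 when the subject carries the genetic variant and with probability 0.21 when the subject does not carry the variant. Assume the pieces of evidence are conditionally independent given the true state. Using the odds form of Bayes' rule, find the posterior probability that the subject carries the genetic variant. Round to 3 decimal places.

Posterior probability ≈ 0.640

Prior odds = 0.298/(1−0.298) = 0.42450. In log-odds, ln(0.42450) = -0.85684.
Add log likelihood ratios: ln(1.7561) + ln(2.3810) = 1.4306.
Posterior log-odds = 0.57375, so posterior odds = exp(0.57375) = 1.7749. Converting, P(H|E) = 1.7749/2.7749 = 0.640.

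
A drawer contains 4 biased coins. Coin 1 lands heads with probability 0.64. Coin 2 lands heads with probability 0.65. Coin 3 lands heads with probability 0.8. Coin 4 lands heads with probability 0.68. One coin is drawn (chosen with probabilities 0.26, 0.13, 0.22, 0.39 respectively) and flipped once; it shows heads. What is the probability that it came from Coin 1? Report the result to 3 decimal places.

Posterior probability ≈ 0.240

Tabulate prior·likelihood by source: [1] prior 0.26, lik 0.64, product 0.1664; [2] prior 0.13, lik 0.65, product 0.08450; [3] prior 0.22, lik 0.8, product 0.1760; [4] prior 0.39, lik 0.68, product 0.2652.
Normalizing constant = 0.69210; the posterior for Coin 1 is its product over the sum, 0.1664/0.69210 = 0.240.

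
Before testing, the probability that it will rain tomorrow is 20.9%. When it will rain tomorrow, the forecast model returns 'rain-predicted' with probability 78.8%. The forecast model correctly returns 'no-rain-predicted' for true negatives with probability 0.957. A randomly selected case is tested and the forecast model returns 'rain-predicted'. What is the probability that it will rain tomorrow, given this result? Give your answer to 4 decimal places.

P(H | E) ≈ 0.8288

Write H for 'it will rain tomorrow'. Prior odds H:¬H = 0.209/0.791 = 0.26422. For the 'rain-predicted' outcome, the likelihood ratio is 0.788/0.043 = 18.326.
Posterior odds = 0.26422 × 18.326 = 4.8420, so P(H|E) = 4.8420/(1+4.8420) = 0.8288.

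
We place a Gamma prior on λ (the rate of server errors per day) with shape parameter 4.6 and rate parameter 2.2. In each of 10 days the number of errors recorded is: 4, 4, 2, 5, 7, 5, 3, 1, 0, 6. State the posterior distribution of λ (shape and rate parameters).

The Poisson likelihood adds the total count to the shape and the number of exposure periods to the rate. Here ∑xᵢ = 37 and n = 10, so shape 4.6→41.6 and rate 2.2→12.2.

Posterior: Gamma(shape=41.6, rate=12.2)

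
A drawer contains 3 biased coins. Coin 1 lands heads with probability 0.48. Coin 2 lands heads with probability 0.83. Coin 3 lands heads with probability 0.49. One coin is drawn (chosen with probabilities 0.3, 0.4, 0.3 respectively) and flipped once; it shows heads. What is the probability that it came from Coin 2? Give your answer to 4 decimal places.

P(heads|C1) = 0.48; P(heads|C2) = 0.83; P(heads|C3) = 0.49.
Prior × likelihood for each source: 0.3·0.48=0.1440, 0.4·0.83=0.3320, 0.3·0.49=0.1470. Summing gives P(heads) = 0.62300.
P(Coin 2 | heads) = 0.3320 / 0.62300 = 0.5329.

Posterior probability ≈ 0.5329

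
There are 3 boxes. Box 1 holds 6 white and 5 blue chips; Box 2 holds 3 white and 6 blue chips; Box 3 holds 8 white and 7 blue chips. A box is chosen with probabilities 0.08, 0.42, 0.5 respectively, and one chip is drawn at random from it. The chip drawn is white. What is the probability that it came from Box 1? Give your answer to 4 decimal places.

Tabulate prior·likelihood by source: [1] prior 0.08, lik 0.5455, product 0.04364; [2] prior 0.42, lik 0.3333, product 0.1400; [3] prior 0.5, lik 0.5333, product 0.2667.
Normalizing constant = 0.45030; the posterior for Box 1 is its product over the sum, 0.04364/0.45030 = 0.0969.

Posterior probability ≈ 0.0969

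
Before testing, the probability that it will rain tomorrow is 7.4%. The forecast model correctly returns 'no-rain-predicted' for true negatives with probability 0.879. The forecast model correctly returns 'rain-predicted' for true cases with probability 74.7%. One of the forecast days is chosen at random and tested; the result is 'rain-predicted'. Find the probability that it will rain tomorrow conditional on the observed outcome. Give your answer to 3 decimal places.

Write H for 'it will rain tomorrow'. Prior odds H:¬H = 0.074/0.926 = 0.079914. For the 'rain-predicted' outcome, the likelihood ratio is 0.747/0.121 = 6.1736.
Posterior odds = 0.079914 × 6.1736 = 0.49335, so P(H|E) = 0.49335/(1+0.49335) = 0.330.

P(H | E) ≈ 0.330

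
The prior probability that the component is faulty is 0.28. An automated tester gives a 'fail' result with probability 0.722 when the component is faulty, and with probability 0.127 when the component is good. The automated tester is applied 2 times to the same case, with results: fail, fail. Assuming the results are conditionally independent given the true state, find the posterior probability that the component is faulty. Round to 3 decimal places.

Posterior P(H) ≈ 0.926

Let H be the event that the component is faulty; start with P(H) = 0.28. P('fail'|H) = 0.722, P('fail'|¬H) = 0.127.
Update on result 1 ('fail'): P(H) ← 0.722·0.2800 / (0.722·0.2800 + 0.127·0.7200) = 0.20216/0.29360 = 0.6886.
Update on result 2 ('fail'): P(H) ← 0.722·0.6886 / (0.722·0.6886 + 0.127·0.3114) = 0.49714/0.53669 = 0.9263.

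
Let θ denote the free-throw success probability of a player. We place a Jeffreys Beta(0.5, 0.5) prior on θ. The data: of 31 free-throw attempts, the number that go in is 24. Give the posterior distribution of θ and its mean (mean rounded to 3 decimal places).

Posterior: Beta(24.5, 7.5); mean ≈ 0.766

The binomial likelihood is conjugate to the Beta prior: with 24 successes and 7 failures, the posterior is Beta(0.5+24, 0.5+7) = Beta(24.5, 7.5).
Posterior mean = α/(α+β) = 24.5/32 = 0.766.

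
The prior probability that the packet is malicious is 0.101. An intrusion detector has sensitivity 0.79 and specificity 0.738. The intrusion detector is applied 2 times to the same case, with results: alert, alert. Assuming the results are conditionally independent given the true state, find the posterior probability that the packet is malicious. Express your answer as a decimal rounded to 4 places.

Let H be the event that the packet is malicious; start with P(H) = 0.101. P('alert'|H) = 0.79, P('alert'|¬H) = 0.262.
Update on result 1 ('alert'): P(H) ← 0.79·0.1010 / (0.79·0.1010 + 0.262·0.8990) = 0.079790/0.31533 = 0.2530.
Update on result 2 ('alert'): P(H) ← 0.79·0.2530 / (0.79·0.2530 + 0.262·0.7470) = 0.19990/0.39560 = 0.5053.

Posterior P(H) ≈ 0.5053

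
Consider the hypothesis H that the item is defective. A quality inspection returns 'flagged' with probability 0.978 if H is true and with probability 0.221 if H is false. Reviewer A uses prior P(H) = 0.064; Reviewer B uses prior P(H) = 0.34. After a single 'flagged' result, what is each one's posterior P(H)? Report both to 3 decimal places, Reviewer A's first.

P('+'|H) = 0.978, P('+'|¬H) = 0.221.
Reviewer A: numerator 0.978·0.064 = 0.062592; evidence = 0.062592+0.221·0.936 = 0.26945; posterior = 0.232.
Reviewer B: numerator 0.978·0.34 = 0.33252; evidence = 0.33252+0.221·0.66 = 0.47838; posterior = 0.695.

Reviewer A: 0.232; Reviewer B: 0.695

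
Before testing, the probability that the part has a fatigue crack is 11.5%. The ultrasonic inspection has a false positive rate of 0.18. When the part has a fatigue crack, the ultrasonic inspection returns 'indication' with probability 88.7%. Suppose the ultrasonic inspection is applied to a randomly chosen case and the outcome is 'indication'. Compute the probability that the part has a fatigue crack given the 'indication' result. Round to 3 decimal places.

Let H be the event that the part has a fatigue crack. P(H) = 0.115, so P(¬H) = 0.885. With E the 'indication' result, P(E|H) = 0.887 and P(E|¬H) = 0.18.
P(E) = 0.887·0.115 + 0.18·0.885 = 0.10201 + 0.15930 = 0.26131.
By Bayes' theorem, P(H|E) = 0.10201 / 0.26131 = 0.390.

P(H | E) ≈ 0.390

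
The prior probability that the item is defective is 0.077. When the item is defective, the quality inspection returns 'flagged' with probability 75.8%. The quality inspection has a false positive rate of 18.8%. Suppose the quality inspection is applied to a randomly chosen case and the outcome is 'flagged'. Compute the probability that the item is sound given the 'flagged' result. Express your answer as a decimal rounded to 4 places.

Write H for 'the item is defective'. Prior odds H:¬H = 0.077/0.923 = 0.083424. For the 'flagged' outcome, the likelihood ratio is 0.758/0.188 = 4.0319.
Posterior odds = 0.083424 × 4.0319 = 0.33636, so P(H|E) = 0.33636/(1+0.33636) = 0.2517. Then P(¬H|E) = 1 − 0.2517 = 0.7483.

P(¬H | E) ≈ 0.7483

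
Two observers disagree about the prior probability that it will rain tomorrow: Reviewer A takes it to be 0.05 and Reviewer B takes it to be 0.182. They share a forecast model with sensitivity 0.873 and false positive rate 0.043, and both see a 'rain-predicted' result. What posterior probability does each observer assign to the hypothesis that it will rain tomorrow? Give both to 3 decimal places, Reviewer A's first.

P('+'|H) = 0.873, P('+'|¬H) = 0.043.
Reviewer A: numerator 0.873·0.05 = 0.043650; evidence = 0.043650+0.043·0.95 = 0.084500; posterior = 0.517.
Reviewer B: numerator 0.873·0.182 = 0.15889; evidence = 0.15889+0.043·0.818 = 0.19406; posterior = 0.819.

Reviewer A: 0.517; Reviewer B: 0.819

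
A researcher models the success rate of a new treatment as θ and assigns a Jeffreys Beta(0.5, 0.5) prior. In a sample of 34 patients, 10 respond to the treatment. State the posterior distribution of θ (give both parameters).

Posterior: Beta(10.5, 24.5)

Observing 10 successes and 24 failures updates Beta(0.5, 0.5) by adding the success and failure counts to the two shape parameters: α = 0.5+10 = 10.5, β = 0.5+24 = 24.5.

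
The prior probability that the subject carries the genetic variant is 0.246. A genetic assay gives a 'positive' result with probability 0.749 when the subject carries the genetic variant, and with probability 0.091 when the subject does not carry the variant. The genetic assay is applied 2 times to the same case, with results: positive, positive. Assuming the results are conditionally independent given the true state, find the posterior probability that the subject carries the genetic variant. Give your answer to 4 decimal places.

Let H be the event that the subject carries the genetic variant; start with P(H) = 0.246. P('positive'|H) = 0.749, P('positive'|¬H) = 0.091.
Update on result 1 ('positive'): P(H) ← 0.749·0.2460 / (0.749·0.2460 + 0.091·0.7540) = 0.18425/0.25287 = 0.7287.
Update on result 2 ('positive'): P(H) ← 0.749·0.7287 / (0.749·0.7287 + 0.091·0.2713) = 0.54576/0.57046 = 0.9567.

Posterior P(H) ≈ 0.9567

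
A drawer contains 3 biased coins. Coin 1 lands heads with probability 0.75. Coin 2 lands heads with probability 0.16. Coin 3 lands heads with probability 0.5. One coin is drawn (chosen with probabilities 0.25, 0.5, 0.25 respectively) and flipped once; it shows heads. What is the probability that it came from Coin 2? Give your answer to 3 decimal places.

Tabulate prior·likelihood by source: [1] prior 0.25, lik 0.75, product 0.1875; [2] prior 0.5, lik 0.16, product 0.08000; [3] prior 0.25, lik 0.5, product 0.1250.
Normalizing constant = 0.39250; the posterior for Coin 2 is its product over the sum, 0.08000/0.39250 = 0.204.

Posterior probability ≈ 0.204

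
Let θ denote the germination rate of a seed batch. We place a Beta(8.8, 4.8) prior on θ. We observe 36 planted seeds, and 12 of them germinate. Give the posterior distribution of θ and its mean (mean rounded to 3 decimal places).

The binomial likelihood is conjugate to the Beta prior: with 12 successes and 24 failures, the posterior is Beta(8.8+12, 4.8+24) = Beta(20.8, 28.8).
E[θ | data] = 20.8/(20.8+28.8) = 0.419.

Posterior: Beta(20.8, 28.8); mean ≈ 0.419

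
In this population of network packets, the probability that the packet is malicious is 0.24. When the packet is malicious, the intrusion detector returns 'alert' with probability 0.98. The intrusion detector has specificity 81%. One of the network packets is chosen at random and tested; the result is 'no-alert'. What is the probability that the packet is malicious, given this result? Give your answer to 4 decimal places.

Let H be the event that the packet is malicious. P(H) = 0.24, so P(¬H) = 0.76. With E the 'no-alert' result, P(E|H) = 0.02 and P(E|¬H) = 0.81.
P(E) = 0.02·0.24 + 0.81·0.76 = 0.0048000 + 0.61560 = 0.62040.
By Bayes' theorem, P(H|E) = 0.0048000 / 0.62040 = 0.0077.

P(H | E) ≈ 0.0077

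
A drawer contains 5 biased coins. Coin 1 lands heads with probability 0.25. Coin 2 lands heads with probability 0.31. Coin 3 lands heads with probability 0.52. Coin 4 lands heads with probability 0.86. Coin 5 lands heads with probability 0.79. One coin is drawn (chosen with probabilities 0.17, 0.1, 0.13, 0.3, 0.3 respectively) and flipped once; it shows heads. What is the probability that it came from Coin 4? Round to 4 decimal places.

Posterior probability ≈ 0.4056

P(heads|C1) = 0.25; P(heads|C2) = 0.31; P(heads|C3) = 0.52; P(heads|C4) = 0.86; P(heads|C5) = 0.79.
Prior × likelihood for each source: 0.17·0.25=0.04250, 0.1·0.31=0.03100, 0.13·0.52=0.06760, 0.3·0.86=0.2580, 0.3·0.79=0.2370. Summing gives P(heads) = 0.63610.
P(Coin 4 | heads) = 0.2580 / 0.63610 = 0.4056.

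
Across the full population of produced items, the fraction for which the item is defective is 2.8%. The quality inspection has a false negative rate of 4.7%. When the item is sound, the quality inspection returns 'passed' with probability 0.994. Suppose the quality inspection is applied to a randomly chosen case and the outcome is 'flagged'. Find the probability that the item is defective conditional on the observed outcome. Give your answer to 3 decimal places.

P(H | E) ≈ 0.821

Let H be the event that the item is defective. P(H) = 0.028, so P(¬H) = 0.972. With E the 'flagged' result, P(E|H) = 0.953 and P(E|¬H) = 0.006.
P(E) = 0.953·0.028 + 0.006·0.972 = 0.026684 + 0.0058320 = 0.032516.
By Bayes' theorem, P(H|E) = 0.026684 / 0.032516 = 0.821.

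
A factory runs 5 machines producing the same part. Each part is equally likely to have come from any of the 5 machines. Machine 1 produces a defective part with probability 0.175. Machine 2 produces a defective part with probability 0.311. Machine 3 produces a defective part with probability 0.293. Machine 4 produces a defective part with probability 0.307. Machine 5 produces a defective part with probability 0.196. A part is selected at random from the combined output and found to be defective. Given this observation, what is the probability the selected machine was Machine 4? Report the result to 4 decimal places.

Posterior probability ≈ 0.2395

P(defective|M1) = 0.175; P(defective|M2) = 0.311; P(defective|M3) = 0.293; P(defective|M4) = 0.307; P(defective|M5) = 0.196.
Prior × likelihood for each source: 0.2·0.175=0.03500, 0.2·0.311=0.06220, 0.2·0.293=0.05860, 0.2·0.307=0.06140, 0.2·0.196=0.03920. Summing gives P(defective) = 0.25640.
P(Machine 4 | defective) = 0.06140 / 0.25640 = 0.2395.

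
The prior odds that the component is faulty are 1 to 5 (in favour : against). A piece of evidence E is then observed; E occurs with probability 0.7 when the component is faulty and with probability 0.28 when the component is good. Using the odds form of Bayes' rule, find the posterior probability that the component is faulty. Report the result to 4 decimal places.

Prior odds = 1/5 = 0.20000. In log-odds, ln(0.20000) = -1.6094.
Add log likelihood ratio: ln(2.5000) = 0.91629.
Posterior log-odds = -0.69315, so posterior odds = exp(-0.69315) = 0.50000. Converting, P(H|E) = 0.50000/1.5000 = 0.3333.

Posterior probability ≈ 0.3333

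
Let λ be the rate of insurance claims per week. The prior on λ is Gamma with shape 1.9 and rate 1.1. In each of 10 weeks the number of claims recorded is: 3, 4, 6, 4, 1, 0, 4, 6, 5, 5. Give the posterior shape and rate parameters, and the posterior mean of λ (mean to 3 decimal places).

Posterior: Gamma(shape=39.9, rate=11.1); mean ≈ 3.595

The Poisson likelihood adds the total count to the shape and the number of exposure periods to the rate. Here ∑xᵢ = 38 and n = 10, so shape 1.9→39.9 and rate 1.1→11.1.
E[λ | data] = 39.9/11.1 = 3.595.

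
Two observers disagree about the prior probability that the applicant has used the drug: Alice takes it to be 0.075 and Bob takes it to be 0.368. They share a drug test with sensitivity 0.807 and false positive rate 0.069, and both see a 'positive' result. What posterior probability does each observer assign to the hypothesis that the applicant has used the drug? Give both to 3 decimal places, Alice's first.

Alice: 0.487; Bob: 0.872

P('+'|H) = 0.807, P('+'|¬H) = 0.069.
Alice: numerator 0.807·0.075 = 0.060525; evidence = 0.060525+0.069·0.925 = 0.12435; posterior = 0.487.
Bob: numerator 0.807·0.368 = 0.29698; evidence = 0.29698+0.069·0.632 = 0.34058; posterior = 0.872.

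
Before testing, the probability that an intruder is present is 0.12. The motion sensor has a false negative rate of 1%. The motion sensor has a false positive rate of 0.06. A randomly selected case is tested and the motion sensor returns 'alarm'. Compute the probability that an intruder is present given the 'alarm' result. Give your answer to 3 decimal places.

P(H | E) ≈ 0.692

Let H be the event that an intruder is present. P(H) = 0.12, so P(¬H) = 0.88. With E the 'alarm' result, P(E|H) = 0.99 and P(E|¬H) = 0.06.
P(E) = 0.99·0.12 + 0.06·0.88 = 0.11880 + 0.052800 = 0.17160.
By Bayes' theorem, P(H|E) = 0.11880 / 0.17160 = 0.692.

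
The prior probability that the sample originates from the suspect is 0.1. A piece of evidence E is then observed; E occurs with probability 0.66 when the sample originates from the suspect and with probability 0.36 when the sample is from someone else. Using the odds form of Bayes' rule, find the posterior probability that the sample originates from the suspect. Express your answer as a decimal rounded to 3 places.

Prior odds = 0.1/(1−0.1) = 0.11111. In log-odds, ln(0.11111) = -2.1972.
Add log likelihood ratio: ln(1.8333) = 0.60614.
Posterior log-odds = -1.5911, so posterior odds = exp(-1.5911) = 0.20370. Converting, P(H|E) = 0.20370/1.2037 = 0.169.

Posterior probability ≈ 0.169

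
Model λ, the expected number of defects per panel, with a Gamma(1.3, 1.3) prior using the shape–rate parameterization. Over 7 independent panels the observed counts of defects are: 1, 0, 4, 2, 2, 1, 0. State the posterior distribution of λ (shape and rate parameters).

Total count ∑xᵢ = 10 over n = 7 panels.
Gamma is conjugate to the Poisson likelihood: posterior is Gamma(shape = 1.3+10 = 11.3, rate = 1.3+7 = 8.3).

Posterior: Gamma(shape=11.3, rate=8.3)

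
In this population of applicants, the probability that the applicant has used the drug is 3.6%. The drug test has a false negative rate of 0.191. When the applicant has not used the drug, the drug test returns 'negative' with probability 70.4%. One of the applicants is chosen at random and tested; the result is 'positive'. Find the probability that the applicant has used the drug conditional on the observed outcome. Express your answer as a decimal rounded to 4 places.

Let H be the event that the applicant has used the drug. P(H) = 0.036, so P(¬H) = 0.964. With E the 'positive' result, P(E|H) = 0.809 and P(E|¬H) = 0.296.
P(E) = 0.809·0.036 + 0.296·0.964 = 0.029124 + 0.28534 = 0.31447.
By Bayes' theorem, P(H|E) = 0.029124 / 0.31447 = 0.0926.

P(H | E) ≈ 0.0926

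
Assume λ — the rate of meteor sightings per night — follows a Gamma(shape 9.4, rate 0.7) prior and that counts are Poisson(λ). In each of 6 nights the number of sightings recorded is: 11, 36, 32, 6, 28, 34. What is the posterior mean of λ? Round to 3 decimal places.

The Poisson likelihood adds the total count to the shape and the number of exposure periods to the rate. Here ∑xᵢ = 147 and n = 6, so shape 9.4→156.4 and rate 0.7→6.7.
Posterior mean = shape/rate = 156.4/6.7 = 23.343.

Posterior mean ≈ 23.343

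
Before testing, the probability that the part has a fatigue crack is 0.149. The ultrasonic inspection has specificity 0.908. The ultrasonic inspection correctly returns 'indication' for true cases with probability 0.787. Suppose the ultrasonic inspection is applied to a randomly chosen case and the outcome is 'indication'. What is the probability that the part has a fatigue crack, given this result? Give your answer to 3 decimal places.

Let H be the event that the part has a fatigue crack. P(H) = 0.149, so P(¬H) = 0.851. With E the 'indication' result, P(E|H) = 0.787 and P(E|¬H) = 0.092.
P(E) = 0.787·0.149 + 0.092·0.851 = 0.11726 + 0.078292 = 0.19556.
By Bayes' theorem, P(H|E) = 0.11726 / 0.19556 = 0.600.

P(H | E) ≈ 0.600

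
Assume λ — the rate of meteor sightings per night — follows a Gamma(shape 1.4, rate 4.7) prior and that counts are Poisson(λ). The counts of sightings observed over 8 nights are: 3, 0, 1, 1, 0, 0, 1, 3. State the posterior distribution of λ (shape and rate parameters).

The Poisson likelihood adds the total count to the shape and the number of exposure periods to the rate. Here ∑xᵢ = 9 and n = 8, so shape 1.4→10.4 and rate 4.7→12.7.

Posterior: Gamma(shape=10.4, rate=12.7)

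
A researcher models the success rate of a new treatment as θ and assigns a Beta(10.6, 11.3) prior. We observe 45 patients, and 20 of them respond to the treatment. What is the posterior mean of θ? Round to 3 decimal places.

The binomial likelihood is conjugate to the Beta prior: with 20 successes and 25 failures, the posterior is Beta(10.6+20, 11.3+25) = Beta(30.6, 36.3).
E[θ | data] = 30.6/(30.6+36.3) = 0.457.

Posterior mean ≈ 0.457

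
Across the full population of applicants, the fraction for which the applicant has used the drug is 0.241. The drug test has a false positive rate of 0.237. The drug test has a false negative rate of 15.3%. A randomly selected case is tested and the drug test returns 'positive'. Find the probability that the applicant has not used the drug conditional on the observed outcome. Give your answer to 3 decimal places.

Let H be the event that the applicant has used the drug. P(H) = 0.241, so P(¬H) = 0.759. With E the 'positive' result, P(E|H) = 0.847 and P(E|¬H) = 0.237.
P(E) = 0.847·0.241 + 0.237·0.759 = 0.20413 + 0.17988 = 0.38401.
By Bayes' theorem, P(H|E) = 0.20413 / 0.38401 = 0.532. Hence P(¬H|E) = 1 − 0.532 = 0.468.

P(¬H | E) ≈ 0.468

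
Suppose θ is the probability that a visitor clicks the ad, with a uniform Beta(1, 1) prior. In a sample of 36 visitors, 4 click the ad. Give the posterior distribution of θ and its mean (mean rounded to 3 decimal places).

The binomial likelihood is conjugate to the Beta prior: with 4 successes and 32 failures, the posterior is Beta(1+4, 1+32) = Beta(5, 33).
E[θ | data] = 5/(5+33) = 0.132.

Posterior: Beta(5, 33); mean ≈ 0.132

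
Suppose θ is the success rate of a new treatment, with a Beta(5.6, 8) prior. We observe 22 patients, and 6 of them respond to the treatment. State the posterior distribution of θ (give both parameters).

The binomial likelihood is conjugate to the Beta prior: with 6 successes and 16 failures, the posterior is Beta(5.6+6, 8+16) = Beta(11.6, 24).

Posterior: Beta(11.6, 24)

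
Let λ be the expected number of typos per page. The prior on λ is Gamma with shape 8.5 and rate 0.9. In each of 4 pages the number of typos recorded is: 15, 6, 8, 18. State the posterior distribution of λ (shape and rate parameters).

Posterior: Gamma(shape=55.5, rate=4.9)

The Poisson likelihood adds the total count to the shape and the number of exposure periods to the rate. Here ∑xᵢ = 47 and n = 4, so shape 8.5→55.5 and rate 0.9→4.9.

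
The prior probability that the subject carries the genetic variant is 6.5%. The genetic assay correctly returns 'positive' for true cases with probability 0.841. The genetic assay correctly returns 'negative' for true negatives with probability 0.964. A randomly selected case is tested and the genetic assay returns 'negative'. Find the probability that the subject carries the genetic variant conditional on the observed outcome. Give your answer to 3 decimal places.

P(H | E) ≈ 0.011

Let H be the event that the subject carries the genetic variant. P(H) = 0.065, so P(¬H) = 0.935. With E the 'negative' result, P(E|H) = 0.159 and P(E|¬H) = 0.964.
P(E) = 0.159·0.065 + 0.964·0.935 = 0.010335 + 0.90134 = 0.91168.
By Bayes' theorem, P(H|E) = 0.010335 / 0.91168 = 0.011.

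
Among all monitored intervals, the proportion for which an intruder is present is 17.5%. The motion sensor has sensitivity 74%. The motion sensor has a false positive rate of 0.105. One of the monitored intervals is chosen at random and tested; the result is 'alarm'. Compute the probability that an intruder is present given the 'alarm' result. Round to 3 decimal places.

P(H | E) ≈ 0.599

Let H be the event that an intruder is present. P(H) = 0.175, so P(¬H) = 0.825. With E the 'alarm' result, P(E|H) = 0.74 and P(E|¬H) = 0.105.
P(E) = 0.74·0.175 + 0.105·0.825 = 0.12950 + 0.086625 = 0.21613.
By Bayes' theorem, P(H|E) = 0.12950 / 0.21613 = 0.599.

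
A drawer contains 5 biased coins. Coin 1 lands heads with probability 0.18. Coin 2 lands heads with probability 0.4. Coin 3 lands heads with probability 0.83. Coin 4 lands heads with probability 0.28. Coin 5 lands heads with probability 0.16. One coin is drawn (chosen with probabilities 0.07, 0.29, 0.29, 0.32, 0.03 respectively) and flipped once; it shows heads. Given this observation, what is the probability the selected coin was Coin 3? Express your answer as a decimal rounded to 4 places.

Posterior probability ≈ 0.5191

P(heads|C1) = 0.18; P(heads|C2) = 0.4; P(heads|C3) = 0.83; P(heads|C4) = 0.28; P(heads|C5) = 0.16.
Prior × likelihood for each source: 0.07·0.18=0.01260, 0.29·0.4=0.1160, 0.29·0.83=0.2407, 0.32·0.28=0.08960, 0.03·0.16=0.004800. Summing gives P(heads) = 0.46370.
P(Coin 3 | heads) = 0.2407 / 0.46370 = 0.5191.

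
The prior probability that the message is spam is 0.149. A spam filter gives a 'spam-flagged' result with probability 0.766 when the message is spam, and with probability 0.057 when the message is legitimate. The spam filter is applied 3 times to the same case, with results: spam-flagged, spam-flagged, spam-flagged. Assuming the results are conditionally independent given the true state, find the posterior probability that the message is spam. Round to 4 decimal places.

With H the event that the message is spam, the joint likelihood of the observed sequence is P(data|H) = 0.766·0.766·0.766 = 0.44946 and P(data|¬H) = 0.057·0.057·0.057 = 0.00018519.
Bayes: P(H|data) = 0.149·0.44946 / (0.149·0.44946 + 0.851·0.00018519) = 0.066969/0.067126 = 0.9977.

Posterior P(H) ≈ 0.9977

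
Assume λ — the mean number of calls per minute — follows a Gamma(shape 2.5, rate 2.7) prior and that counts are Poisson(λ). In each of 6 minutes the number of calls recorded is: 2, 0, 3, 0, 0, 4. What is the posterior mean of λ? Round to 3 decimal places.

Posterior mean ≈ 1.322

Total count ∑xᵢ = 9 over n = 6 minutes.
Gamma is conjugate to the Poisson likelihood: posterior is Gamma(shape = 2.5+9 = 11.5, rate = 2.7+6 = 8.7).
Posterior mean = shape/rate = 11.5/8.7 = 1.322.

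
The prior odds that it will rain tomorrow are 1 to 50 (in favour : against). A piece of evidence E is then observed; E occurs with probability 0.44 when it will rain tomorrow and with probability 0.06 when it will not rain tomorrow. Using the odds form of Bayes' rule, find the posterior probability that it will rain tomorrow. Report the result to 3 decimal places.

Posterior probability ≈ 0.128

Prior odds = 1/50 = 0.020000.
Likelihood ratio for E = 0.44/0.06 = 7.3333.
Posterior odds = prior odds × LR = 0.14667.
Posterior probability = odds/(1+odds) = 0.14667/1.1467 = 0.128.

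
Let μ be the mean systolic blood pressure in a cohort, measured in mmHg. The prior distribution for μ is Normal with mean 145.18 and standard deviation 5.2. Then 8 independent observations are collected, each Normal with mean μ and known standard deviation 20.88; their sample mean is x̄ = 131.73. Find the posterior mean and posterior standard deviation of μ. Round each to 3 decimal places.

Posterior mean ≈ 140.720; posterior SD ≈ 4.251

With known σ, the Normal prior is conjugate. Weight on the data is w = (n/σ²)/(n/σ² + 1/τ₀²) = 0.0183497/(0.0183497+0.0369822) = 0.33163.
Posterior mean = w·x̄ + (1−w)·μ₀ = 0.33163·131.73 + 0.66837·145.18 = 140.720. Posterior variance = 1/(0.0183497+0.0369822) = 18.0727, so SD = 4.251.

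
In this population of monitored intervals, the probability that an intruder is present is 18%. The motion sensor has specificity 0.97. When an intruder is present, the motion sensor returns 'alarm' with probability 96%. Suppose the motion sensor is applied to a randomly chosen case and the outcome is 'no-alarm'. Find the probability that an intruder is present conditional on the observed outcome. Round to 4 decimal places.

P(H | E) ≈ 0.0090

Write H for 'an intruder is present'. Prior odds H:¬H = 0.18/0.82 = 0.21951. For the 'no-alarm' outcome, the likelihood ratio is 0.04/0.97 = 0.041237.
Posterior odds = 0.21951 × 0.041237 = 0.0090520, so P(H|E) = 0.0090520/(1+0.0090520) = 0.0090.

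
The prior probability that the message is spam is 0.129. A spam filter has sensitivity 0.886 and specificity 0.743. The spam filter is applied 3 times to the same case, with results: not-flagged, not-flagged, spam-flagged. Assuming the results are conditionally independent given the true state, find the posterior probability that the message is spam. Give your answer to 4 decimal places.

Posterior P(H) ≈ 0.0119

Let H be the event that the message is spam; start with P(H) = 0.129. P('spam-flagged'|H) = 0.886, P('spam-flagged'|¬H) = 0.257.
Update on result 1 ('not-flagged'): P(H) ← 0.114·0.1290 / (0.114·0.1290 + 0.743·0.8710) = 0.014706/0.66186 = 0.0222.
Update on result 2 ('not-flagged'): P(H) ← 0.114·0.0222 / (0.114·0.0222 + 0.743·0.9778) = 0.0025330/0.72902 = 0.0035.
Update on result 3 ('spam-flagged'): P(H) ← 0.886·0.0035 / (0.886·0.0035 + 0.257·0.9965) = 0.0030784/0.25919 = 0.0119.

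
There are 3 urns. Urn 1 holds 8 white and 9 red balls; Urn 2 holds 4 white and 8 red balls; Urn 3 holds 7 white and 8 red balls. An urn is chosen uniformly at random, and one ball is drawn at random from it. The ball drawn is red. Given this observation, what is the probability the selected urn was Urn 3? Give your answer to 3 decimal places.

Posterior probability ≈ 0.308

Tabulate prior·likelihood by source: [1] prior 0.333333, lik 0.5294, product 0.1765; [2] prior 0.333333, lik 0.6667, product 0.2222; [3] prior 0.333333, lik 0.5333, product 0.1778.
Normalizing constant = 0.57647; the posterior for Urn 3 is its product over the sum, 0.1778/0.57647 = 0.308.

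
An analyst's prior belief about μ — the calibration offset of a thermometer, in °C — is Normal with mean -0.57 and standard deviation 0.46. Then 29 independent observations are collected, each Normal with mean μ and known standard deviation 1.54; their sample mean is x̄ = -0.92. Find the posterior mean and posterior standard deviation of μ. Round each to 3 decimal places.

With known σ, the Normal prior is conjugate. Weight on the data is w = (n/σ²)/(n/σ² + 1/τ₀²) = 12.2280/(12.2280+4.72590) = 0.72125.
Posterior mean = w·x̄ + (1−w)·μ₀ = 0.72125·-0.92 + 0.27875·-0.57 = -0.822. Posterior variance = 1/(12.2280+4.72590) = 0.0589834, so SD = 0.243.

Posterior mean ≈ -0.822; posterior SD ≈ 0.243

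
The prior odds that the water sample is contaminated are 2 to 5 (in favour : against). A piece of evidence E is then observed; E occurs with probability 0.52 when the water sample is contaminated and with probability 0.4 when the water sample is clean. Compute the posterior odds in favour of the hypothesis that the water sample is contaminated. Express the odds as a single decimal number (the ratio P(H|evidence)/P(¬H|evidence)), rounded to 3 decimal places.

Posterior odds ≈ 0.520

Prior odds = 2/5 = 0.40000.
Likelihood ratio for E = 0.52/0.4 = 1.3000.
Posterior odds = prior odds × LR = 0.52000.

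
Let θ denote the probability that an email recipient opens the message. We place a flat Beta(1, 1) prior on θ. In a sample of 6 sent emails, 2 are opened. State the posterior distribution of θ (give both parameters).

Posterior: Beta(3, 5)

Observing 2 successes and 4 failures updates Beta(1, 1) by adding the success and failure counts to the two shape parameters: α = 1+2 = 3, β = 1+4 = 5.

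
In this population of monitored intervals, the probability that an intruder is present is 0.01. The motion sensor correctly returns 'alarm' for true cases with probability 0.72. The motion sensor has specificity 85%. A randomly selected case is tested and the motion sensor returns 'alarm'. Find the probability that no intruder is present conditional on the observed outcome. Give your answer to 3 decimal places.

Write H for 'an intruder is present'. Prior odds H:¬H = 0.01/0.99 = 0.010101. For the 'alarm' outcome, the likelihood ratio is 0.72/0.15 = 4.8000.
Posterior odds = 0.010101 × 4.8000 = 0.048485, so P(H|E) = 0.048485/(1+0.048485) = 0.046. Then P(¬H|E) = 1 − 0.046 = 0.954.

P(¬H | E) ≈ 0.954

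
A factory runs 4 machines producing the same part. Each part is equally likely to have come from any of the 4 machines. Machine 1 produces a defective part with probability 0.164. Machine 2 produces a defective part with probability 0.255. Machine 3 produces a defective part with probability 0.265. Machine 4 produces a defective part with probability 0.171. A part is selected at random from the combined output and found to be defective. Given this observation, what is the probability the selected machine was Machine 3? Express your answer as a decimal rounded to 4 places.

P(defective|M1) = 0.164; P(defective|M2) = 0.255; P(defective|M3) = 0.265; P(defective|M4) = 0.171.
Prior × likelihood for each source: 0.25·0.164=0.04100, 0.25·0.255=0.06375, 0.25·0.265=0.06625, 0.25·0.171=0.04275. Summing gives P(defective) = 0.21375.
P(Machine 3 | defective) = 0.06625 / 0.21375 = 0.3099.

Posterior probability ≈ 0.3099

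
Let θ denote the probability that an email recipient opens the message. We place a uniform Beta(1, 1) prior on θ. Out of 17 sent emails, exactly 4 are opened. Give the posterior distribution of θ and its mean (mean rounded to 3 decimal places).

Posterior: Beta(5, 14); mean ≈ 0.263

The binomial likelihood is conjugate to the Beta prior: with 4 successes and 13 failures, the posterior is Beta(1+4, 1+13) = Beta(5, 14).
E[θ | data] = 5/(5+14) = 0.263.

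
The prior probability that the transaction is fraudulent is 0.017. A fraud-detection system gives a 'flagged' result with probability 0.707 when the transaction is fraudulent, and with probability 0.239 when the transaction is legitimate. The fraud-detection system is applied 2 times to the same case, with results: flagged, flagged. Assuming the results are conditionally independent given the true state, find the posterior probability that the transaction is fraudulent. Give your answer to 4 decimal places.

Let H be the event that the transaction is fraudulent; start with P(H) = 0.017. P('flagged'|H) = 0.707, P('flagged'|¬H) = 0.239.
Update on result 1 ('flagged'): P(H) ← 0.707·0.0170 / (0.707·0.0170 + 0.239·0.9830) = 0.012019/0.24696 = 0.0487.
Update on result 2 ('flagged'): P(H) ← 0.707·0.0487 / (0.707·0.0487 + 0.239·0.9513) = 0.034409/0.26178 = 0.1314.

Posterior P(H) ≈ 0.1314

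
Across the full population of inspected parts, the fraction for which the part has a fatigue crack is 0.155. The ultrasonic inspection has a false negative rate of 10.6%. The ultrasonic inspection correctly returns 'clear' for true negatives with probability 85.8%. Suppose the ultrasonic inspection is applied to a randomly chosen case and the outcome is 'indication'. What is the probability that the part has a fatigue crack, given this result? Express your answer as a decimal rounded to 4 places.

P(H | E) ≈ 0.5359

Write H for 'the part has a fatigue crack'. Prior odds H:¬H = 0.155/0.845 = 0.18343. For the 'indication' outcome, the likelihood ratio is 0.894/0.142 = 6.2958.
Posterior odds = 0.18343 × 6.2958 = 1.1548, so P(H|E) = 1.1548/(1+1.1548) = 0.5359.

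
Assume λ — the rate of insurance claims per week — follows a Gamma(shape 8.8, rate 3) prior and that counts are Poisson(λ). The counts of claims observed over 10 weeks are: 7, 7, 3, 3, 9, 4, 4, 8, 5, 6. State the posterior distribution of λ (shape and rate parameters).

The Poisson likelihood adds the total count to the shape and the number of exposure periods to the rate. Here ∑xᵢ = 56 and n = 10, so shape 8.8→64.8 and rate 3→13.

Posterior: Gamma(shape=64.8, rate=13)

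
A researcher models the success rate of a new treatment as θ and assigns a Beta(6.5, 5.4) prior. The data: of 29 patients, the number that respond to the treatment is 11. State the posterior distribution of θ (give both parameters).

The binomial likelihood is conjugate to the Beta prior: with 11 successes and 18 failures, the posterior is Beta(6.5+11, 5.4+18) = Beta(17.5, 23.4).

Posterior: Beta(17.5, 23.4)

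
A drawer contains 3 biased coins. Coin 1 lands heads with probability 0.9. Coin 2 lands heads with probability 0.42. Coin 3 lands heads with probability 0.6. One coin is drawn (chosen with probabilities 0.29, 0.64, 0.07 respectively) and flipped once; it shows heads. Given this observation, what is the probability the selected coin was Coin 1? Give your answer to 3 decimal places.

P(heads|C1) = 0.9; P(heads|C2) = 0.42; P(heads|C3) = 0.6.
Prior × likelihood for each source: 0.29·0.9=0.2610, 0.64·0.42=0.2688, 0.07·0.6=0.04200. Summing gives P(heads) = 0.57180.
P(Coin 1 | heads) = 0.2610 / 0.57180 = 0.456.

Posterior probability ≈ 0.456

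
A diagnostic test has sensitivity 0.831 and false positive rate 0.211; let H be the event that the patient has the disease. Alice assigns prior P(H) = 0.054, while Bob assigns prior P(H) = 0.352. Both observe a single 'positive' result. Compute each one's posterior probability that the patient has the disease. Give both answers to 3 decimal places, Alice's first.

Alice: 0.184; Bob: 0.681

P('+'|H) = 0.831, P('+'|¬H) = 0.211.
Alice: numerator 0.831·0.054 = 0.044874; evidence = 0.044874+0.211·0.946 = 0.24448; posterior = 0.184.
Bob: numerator 0.831·0.352 = 0.29251; evidence = 0.29251+0.211·0.648 = 0.42924; posterior = 0.681.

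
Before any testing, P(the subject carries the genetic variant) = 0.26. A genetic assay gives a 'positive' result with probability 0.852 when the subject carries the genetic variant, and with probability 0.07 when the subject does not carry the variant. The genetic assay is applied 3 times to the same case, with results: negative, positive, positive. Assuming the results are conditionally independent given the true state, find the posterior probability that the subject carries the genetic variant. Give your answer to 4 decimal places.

Posterior P(H) ≈ 0.8923

Let H be the event that the subject carries the genetic variant; start with P(H) = 0.26. P('positive'|H) = 0.852, P('positive'|¬H) = 0.07.
Update on result 1 ('negative'): P(H) ← 0.148·0.2600 / (0.148·0.2600 + 0.93·0.7400) = 0.038480/0.72668 = 0.0530.
Update on result 2 ('positive'): P(H) ← 0.852·0.0530 / (0.852·0.0530 + 0.07·0.9470) = 0.045116/0.11141 = 0.4050.
Update on result 3 ('positive'): P(H) ← 0.852·0.4050 / (0.852·0.4050 + 0.07·0.5950) = 0.34502/0.38668 = 0.8923.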